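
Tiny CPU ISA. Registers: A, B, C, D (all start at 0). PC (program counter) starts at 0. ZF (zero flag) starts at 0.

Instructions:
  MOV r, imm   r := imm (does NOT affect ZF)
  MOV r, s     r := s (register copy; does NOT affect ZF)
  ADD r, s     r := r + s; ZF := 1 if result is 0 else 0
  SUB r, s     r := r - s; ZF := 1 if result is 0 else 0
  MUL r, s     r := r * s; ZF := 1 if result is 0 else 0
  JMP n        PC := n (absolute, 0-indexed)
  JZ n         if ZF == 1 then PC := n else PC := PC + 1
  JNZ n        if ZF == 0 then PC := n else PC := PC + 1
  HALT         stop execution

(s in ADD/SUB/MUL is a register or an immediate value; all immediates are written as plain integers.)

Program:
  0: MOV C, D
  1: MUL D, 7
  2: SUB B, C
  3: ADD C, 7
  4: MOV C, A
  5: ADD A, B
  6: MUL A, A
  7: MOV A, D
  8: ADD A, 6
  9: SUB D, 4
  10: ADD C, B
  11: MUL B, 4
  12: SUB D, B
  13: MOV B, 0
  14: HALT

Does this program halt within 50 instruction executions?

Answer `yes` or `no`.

Step 1: PC=0 exec 'MOV C, D'. After: A=0 B=0 C=0 D=0 ZF=0 PC=1
Step 2: PC=1 exec 'MUL D, 7'. After: A=0 B=0 C=0 D=0 ZF=1 PC=2
Step 3: PC=2 exec 'SUB B, C'. After: A=0 B=0 C=0 D=0 ZF=1 PC=3
Step 4: PC=3 exec 'ADD C, 7'. After: A=0 B=0 C=7 D=0 ZF=0 PC=4
Step 5: PC=4 exec 'MOV C, A'. After: A=0 B=0 C=0 D=0 ZF=0 PC=5
Step 6: PC=5 exec 'ADD A, B'. After: A=0 B=0 C=0 D=0 ZF=1 PC=6
Step 7: PC=6 exec 'MUL A, A'. After: A=0 B=0 C=0 D=0 ZF=1 PC=7
Step 8: PC=7 exec 'MOV A, D'. After: A=0 B=0 C=0 D=0 ZF=1 PC=8
Step 9: PC=8 exec 'ADD A, 6'. After: A=6 B=0 C=0 D=0 ZF=0 PC=9
Step 10: PC=9 exec 'SUB D, 4'. After: A=6 B=0 C=0 D=-4 ZF=0 PC=10
Step 11: PC=10 exec 'ADD C, B'. After: A=6 B=0 C=0 D=-4 ZF=1 PC=11
Step 12: PC=11 exec 'MUL B, 4'. After: A=6 B=0 C=0 D=-4 ZF=1 PC=12
Step 13: PC=12 exec 'SUB D, B'. After: A=6 B=0 C=0 D=-4 ZF=0 PC=13
Step 14: PC=13 exec 'MOV B, 0'. After: A=6 B=0 C=0 D=-4 ZF=0 PC=14
Step 15: PC=14 exec 'HALT'. After: A=6 B=0 C=0 D=-4 ZF=0 PC=14 HALTED

Answer: yes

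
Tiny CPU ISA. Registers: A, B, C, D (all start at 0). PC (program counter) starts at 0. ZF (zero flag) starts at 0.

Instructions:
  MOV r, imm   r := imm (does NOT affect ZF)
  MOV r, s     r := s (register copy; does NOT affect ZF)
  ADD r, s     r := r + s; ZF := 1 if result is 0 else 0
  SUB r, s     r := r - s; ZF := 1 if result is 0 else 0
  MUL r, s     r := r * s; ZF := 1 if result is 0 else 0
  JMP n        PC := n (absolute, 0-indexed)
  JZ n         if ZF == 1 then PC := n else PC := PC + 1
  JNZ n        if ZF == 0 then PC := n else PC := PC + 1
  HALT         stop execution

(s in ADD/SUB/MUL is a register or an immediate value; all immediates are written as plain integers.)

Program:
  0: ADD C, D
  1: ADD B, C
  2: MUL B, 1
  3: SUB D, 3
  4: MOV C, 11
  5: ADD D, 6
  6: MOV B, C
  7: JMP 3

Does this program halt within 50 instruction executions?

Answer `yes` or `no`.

Step 1: PC=0 exec 'ADD C, D'. After: A=0 B=0 C=0 D=0 ZF=1 PC=1
Step 2: PC=1 exec 'ADD B, C'. After: A=0 B=0 C=0 D=0 ZF=1 PC=2
Step 3: PC=2 exec 'MUL B, 1'. After: A=0 B=0 C=0 D=0 ZF=1 PC=3
Step 4: PC=3 exec 'SUB D, 3'. After: A=0 B=0 C=0 D=-3 ZF=0 PC=4
Step 5: PC=4 exec 'MOV C, 11'. After: A=0 B=0 C=11 D=-3 ZF=0 PC=5
Step 6: PC=5 exec 'ADD D, 6'. After: A=0 B=0 C=11 D=3 ZF=0 PC=6
Step 7: PC=6 exec 'MOV B, C'. After: A=0 B=11 C=11 D=3 ZF=0 PC=7
Step 8: PC=7 exec 'JMP 3'. After: A=0 B=11 C=11 D=3 ZF=0 PC=3
Step 9: PC=3 exec 'SUB D, 3'. After: A=0 B=11 C=11 D=0 ZF=1 PC=4
Step 10: PC=4 exec 'MOV C, 11'. After: A=0 B=11 C=11 D=0 ZF=1 PC=5
Step 11: PC=5 exec 'ADD D, 6'. After: A=0 B=11 C=11 D=6 ZF=0 PC=6
Step 12: PC=6 exec 'MOV B, C'. After: A=0 B=11 C=11 D=6 ZF=0 PC=7
Step 13: PC=7 exec 'JMP 3'. After: A=0 B=11 C=11 D=6 ZF=0 PC=3
Step 14: PC=3 exec 'SUB D, 3'. After: A=0 B=11 C=11 D=3 ZF=0 PC=4
Step 15: PC=4 exec 'MOV C, 11'. After: A=0 B=11 C=11 D=3 ZF=0 PC=5
After 50 steps: not halted. PC revisits the same instructions with no path to HALT; will never halt.

Answer: no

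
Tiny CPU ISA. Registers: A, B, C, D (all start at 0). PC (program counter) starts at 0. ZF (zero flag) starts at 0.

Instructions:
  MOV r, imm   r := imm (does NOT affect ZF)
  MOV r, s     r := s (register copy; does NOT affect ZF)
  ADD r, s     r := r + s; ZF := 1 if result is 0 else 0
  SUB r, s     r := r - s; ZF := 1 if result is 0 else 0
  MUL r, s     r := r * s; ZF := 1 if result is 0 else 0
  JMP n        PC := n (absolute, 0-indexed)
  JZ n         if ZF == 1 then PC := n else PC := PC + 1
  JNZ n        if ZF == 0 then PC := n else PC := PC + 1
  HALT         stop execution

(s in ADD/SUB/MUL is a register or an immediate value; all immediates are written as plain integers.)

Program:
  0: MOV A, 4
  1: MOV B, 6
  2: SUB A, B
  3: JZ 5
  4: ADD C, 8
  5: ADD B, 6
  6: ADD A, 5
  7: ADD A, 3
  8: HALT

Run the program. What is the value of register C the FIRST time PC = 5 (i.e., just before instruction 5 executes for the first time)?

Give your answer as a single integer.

Step 1: PC=0 exec 'MOV A, 4'. After: A=4 B=0 C=0 D=0 ZF=0 PC=1
Step 2: PC=1 exec 'MOV B, 6'. After: A=4 B=6 C=0 D=0 ZF=0 PC=2
Step 3: PC=2 exec 'SUB A, B'. After: A=-2 B=6 C=0 D=0 ZF=0 PC=3
Step 4: PC=3 exec 'JZ 5'. After: A=-2 B=6 C=0 D=0 ZF=0 PC=4
Step 5: PC=4 exec 'ADD C, 8'. After: A=-2 B=6 C=8 D=0 ZF=0 PC=5
First time PC=5: C=8

8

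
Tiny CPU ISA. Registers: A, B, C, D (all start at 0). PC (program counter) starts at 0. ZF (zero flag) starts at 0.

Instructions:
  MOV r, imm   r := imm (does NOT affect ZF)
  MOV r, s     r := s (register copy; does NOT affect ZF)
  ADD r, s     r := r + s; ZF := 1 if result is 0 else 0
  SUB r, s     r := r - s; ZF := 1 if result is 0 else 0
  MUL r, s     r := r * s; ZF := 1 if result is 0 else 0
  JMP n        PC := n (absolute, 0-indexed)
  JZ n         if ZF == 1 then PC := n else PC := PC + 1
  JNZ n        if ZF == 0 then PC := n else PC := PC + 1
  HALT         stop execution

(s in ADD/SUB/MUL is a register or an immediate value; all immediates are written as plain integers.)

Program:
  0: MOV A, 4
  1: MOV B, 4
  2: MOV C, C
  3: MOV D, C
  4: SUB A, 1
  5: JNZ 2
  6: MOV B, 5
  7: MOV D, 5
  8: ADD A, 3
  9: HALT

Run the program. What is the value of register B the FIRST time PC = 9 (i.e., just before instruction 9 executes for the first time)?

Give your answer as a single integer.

Step 1: PC=0 exec 'MOV A, 4'. After: A=4 B=0 C=0 D=0 ZF=0 PC=1
Step 2: PC=1 exec 'MOV B, 4'. After: A=4 B=4 C=0 D=0 ZF=0 PC=2
Step 3: PC=2 exec 'MOV C, C'. After: A=4 B=4 C=0 D=0 ZF=0 PC=3
Step 4: PC=3 exec 'MOV D, C'. After: A=4 B=4 C=0 D=0 ZF=0 PC=4
Step 5: PC=4 exec 'SUB A, 1'. After: A=3 B=4 C=0 D=0 ZF=0 PC=5
Step 6: PC=5 exec 'JNZ 2'. After: A=3 B=4 C=0 D=0 ZF=0 PC=2
Step 7: PC=2 exec 'MOV C, C'. After: A=3 B=4 C=0 D=0 ZF=0 PC=3
Step 8: PC=3 exec 'MOV D, C'. After: A=3 B=4 C=0 D=0 ZF=0 PC=4
Step 9: PC=4 exec 'SUB A, 1'. After: A=2 B=4 C=0 D=0 ZF=0 PC=5
Step 10: PC=5 exec 'JNZ 2'. After: A=2 B=4 C=0 D=0 ZF=0 PC=2
Step 11: PC=2 exec 'MOV C, C'. After: A=2 B=4 C=0 D=0 ZF=0 PC=3
Step 12: PC=3 exec 'MOV D, C'. After: A=2 B=4 C=0 D=0 ZF=0 PC=4
Step 13: PC=4 exec 'SUB A, 1'. After: A=1 B=4 C=0 D=0 ZF=0 PC=5
Step 14: PC=5 exec 'JNZ 2'. After: A=1 B=4 C=0 D=0 ZF=0 PC=2
Step 15: PC=2 exec 'MOV C, C'. After: A=1 B=4 C=0 D=0 ZF=0 PC=3
Step 16: PC=3 exec 'MOV D, C'. After: A=1 B=4 C=0 D=0 ZF=0 PC=4
Step 17: PC=4 exec 'SUB A, 1'. After: A=0 B=4 C=0 D=0 ZF=1 PC=5
Step 18: PC=5 exec 'JNZ 2'. After: A=0 B=4 C=0 D=0 ZF=1 PC=6
Step 19: PC=6 exec 'MOV B, 5'. After: A=0 B=5 C=0 D=0 ZF=1 PC=7
Step 20: PC=7 exec 'MOV D, 5'. After: A=0 B=5 C=0 D=5 ZF=1 PC=8
Step 21: PC=8 exec 'ADD A, 3'. After: A=3 B=5 C=0 D=5 ZF=0 PC=9
First time PC=9: B=5

5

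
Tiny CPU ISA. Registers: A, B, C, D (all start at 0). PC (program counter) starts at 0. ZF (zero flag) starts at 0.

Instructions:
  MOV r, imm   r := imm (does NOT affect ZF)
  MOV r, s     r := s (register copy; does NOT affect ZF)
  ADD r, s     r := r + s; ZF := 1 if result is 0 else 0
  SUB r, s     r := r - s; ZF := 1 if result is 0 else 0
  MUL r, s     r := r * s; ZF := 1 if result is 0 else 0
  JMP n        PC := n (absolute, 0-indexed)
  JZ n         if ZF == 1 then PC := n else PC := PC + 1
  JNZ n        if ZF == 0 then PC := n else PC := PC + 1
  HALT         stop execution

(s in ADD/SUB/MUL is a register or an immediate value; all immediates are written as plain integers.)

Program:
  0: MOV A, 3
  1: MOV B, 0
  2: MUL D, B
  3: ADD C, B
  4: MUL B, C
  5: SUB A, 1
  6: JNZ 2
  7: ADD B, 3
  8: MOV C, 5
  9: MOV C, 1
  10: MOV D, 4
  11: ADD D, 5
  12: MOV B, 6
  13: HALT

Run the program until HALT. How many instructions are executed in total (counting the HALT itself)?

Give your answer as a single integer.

Step 1: PC=0 exec 'MOV A, 3'. After: A=3 B=0 C=0 D=0 ZF=0 PC=1
Step 2: PC=1 exec 'MOV B, 0'. After: A=3 B=0 C=0 D=0 ZF=0 PC=2
Step 3: PC=2 exec 'MUL D, B'. After: A=3 B=0 C=0 D=0 ZF=1 PC=3
Step 4: PC=3 exec 'ADD C, B'. After: A=3 B=0 C=0 D=0 ZF=1 PC=4
Step 5: PC=4 exec 'MUL B, C'. After: A=3 B=0 C=0 D=0 ZF=1 PC=5
Step 6: PC=5 exec 'SUB A, 1'. After: A=2 B=0 C=0 D=0 ZF=0 PC=6
Step 7: PC=6 exec 'JNZ 2'. After: A=2 B=0 C=0 D=0 ZF=0 PC=2
Step 8: PC=2 exec 'MUL D, B'. After: A=2 B=0 C=0 D=0 ZF=1 PC=3
Step 9: PC=3 exec 'ADD C, B'. After: A=2 B=0 C=0 D=0 ZF=1 PC=4
Step 10: PC=4 exec 'MUL B, C'. After: A=2 B=0 C=0 D=0 ZF=1 PC=5
Step 11: PC=5 exec 'SUB A, 1'. After: A=1 B=0 C=0 D=0 ZF=0 PC=6
Step 12: PC=6 exec 'JNZ 2'. After: A=1 B=0 C=0 D=0 ZF=0 PC=2
Step 13: PC=2 exec 'MUL D, B'. After: A=1 B=0 C=0 D=0 ZF=1 PC=3
Step 14: PC=3 exec 'ADD C, B'. After: A=1 B=0 C=0 D=0 ZF=1 PC=4
Step 15: PC=4 exec 'MUL B, C'. After: A=1 B=0 C=0 D=0 ZF=1 PC=5
Step 16: PC=5 exec 'SUB A, 1'. After: A=0 B=0 C=0 D=0 ZF=1 PC=6
Step 17: PC=6 exec 'JNZ 2'. After: A=0 B=0 C=0 D=0 ZF=1 PC=7
Step 18: PC=7 exec 'ADD B, 3'. After: A=0 B=3 C=0 D=0 ZF=0 PC=8
Step 19: PC=8 exec 'MOV C, 5'. After: A=0 B=3 C=5 D=0 ZF=0 PC=9
Step 20: PC=9 exec 'MOV C, 1'. After: A=0 B=3 C=1 D=0 ZF=0 PC=10
Step 21: PC=10 exec 'MOV D, 4'. After: A=0 B=3 C=1 D=4 ZF=0 PC=11
Step 22: PC=11 exec 'ADD D, 5'. After: A=0 B=3 C=1 D=9 ZF=0 PC=12
Step 23: PC=12 exec 'MOV B, 6'. After: A=0 B=6 C=1 D=9 ZF=0 PC=13
Step 24: PC=13 exec 'HALT'. After: A=0 B=6 C=1 D=9 ZF=0 PC=13 HALTED
Total instructions executed: 24

Answer: 24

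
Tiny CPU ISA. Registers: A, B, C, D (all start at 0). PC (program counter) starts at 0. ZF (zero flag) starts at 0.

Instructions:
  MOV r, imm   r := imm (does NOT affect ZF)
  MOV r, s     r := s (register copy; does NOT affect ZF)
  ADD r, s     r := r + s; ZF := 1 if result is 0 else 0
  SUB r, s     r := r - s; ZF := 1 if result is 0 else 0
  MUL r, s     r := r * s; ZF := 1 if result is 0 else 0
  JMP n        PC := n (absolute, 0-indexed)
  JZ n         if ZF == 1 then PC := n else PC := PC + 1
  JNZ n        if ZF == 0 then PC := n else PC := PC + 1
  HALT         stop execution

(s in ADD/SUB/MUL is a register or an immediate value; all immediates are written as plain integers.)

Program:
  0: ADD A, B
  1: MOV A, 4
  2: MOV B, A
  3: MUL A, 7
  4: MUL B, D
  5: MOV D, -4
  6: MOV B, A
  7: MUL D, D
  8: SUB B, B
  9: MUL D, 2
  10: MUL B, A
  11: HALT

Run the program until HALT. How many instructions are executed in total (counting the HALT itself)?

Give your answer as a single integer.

Step 1: PC=0 exec 'ADD A, B'. After: A=0 B=0 C=0 D=0 ZF=1 PC=1
Step 2: PC=1 exec 'MOV A, 4'. After: A=4 B=0 C=0 D=0 ZF=1 PC=2
Step 3: PC=2 exec 'MOV B, A'. After: A=4 B=4 C=0 D=0 ZF=1 PC=3
Step 4: PC=3 exec 'MUL A, 7'. After: A=28 B=4 C=0 D=0 ZF=0 PC=4
Step 5: PC=4 exec 'MUL B, D'. After: A=28 B=0 C=0 D=0 ZF=1 PC=5
Step 6: PC=5 exec 'MOV D, -4'. After: A=28 B=0 C=0 D=-4 ZF=1 PC=6
Step 7: PC=6 exec 'MOV B, A'. After: A=28 B=28 C=0 D=-4 ZF=1 PC=7
Step 8: PC=7 exec 'MUL D, D'. After: A=28 B=28 C=0 D=16 ZF=0 PC=8
Step 9: PC=8 exec 'SUB B, B'. After: A=28 B=0 C=0 D=16 ZF=1 PC=9
Step 10: PC=9 exec 'MUL D, 2'. After: A=28 B=0 C=0 D=32 ZF=0 PC=10
Step 11: PC=10 exec 'MUL B, A'. After: A=28 B=0 C=0 D=32 ZF=1 PC=11
Step 12: PC=11 exec 'HALT'. After: A=28 B=0 C=0 D=32 ZF=1 PC=11 HALTED
Total instructions executed: 12

Answer: 12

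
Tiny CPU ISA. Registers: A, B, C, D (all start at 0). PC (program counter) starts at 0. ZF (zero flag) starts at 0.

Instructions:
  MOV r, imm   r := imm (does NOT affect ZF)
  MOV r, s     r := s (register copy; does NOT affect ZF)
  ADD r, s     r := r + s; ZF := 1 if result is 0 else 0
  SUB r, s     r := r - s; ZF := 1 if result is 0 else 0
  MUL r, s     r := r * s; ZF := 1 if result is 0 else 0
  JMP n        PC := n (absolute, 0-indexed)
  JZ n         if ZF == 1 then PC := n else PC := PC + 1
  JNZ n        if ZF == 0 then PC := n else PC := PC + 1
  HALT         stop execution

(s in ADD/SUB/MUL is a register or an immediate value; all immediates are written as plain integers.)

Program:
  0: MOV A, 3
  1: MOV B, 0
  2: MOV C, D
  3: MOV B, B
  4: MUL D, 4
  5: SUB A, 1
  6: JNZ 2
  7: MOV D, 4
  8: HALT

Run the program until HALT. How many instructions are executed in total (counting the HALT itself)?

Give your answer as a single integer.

Answer: 19

Derivation:
Step 1: PC=0 exec 'MOV A, 3'. After: A=3 B=0 C=0 D=0 ZF=0 PC=1
Step 2: PC=1 exec 'MOV B, 0'. After: A=3 B=0 C=0 D=0 ZF=0 PC=2
Step 3: PC=2 exec 'MOV C, D'. After: A=3 B=0 C=0 D=0 ZF=0 PC=3
Step 4: PC=3 exec 'MOV B, B'. After: A=3 B=0 C=0 D=0 ZF=0 PC=4
Step 5: PC=4 exec 'MUL D, 4'. After: A=3 B=0 C=0 D=0 ZF=1 PC=5
Step 6: PC=5 exec 'SUB A, 1'. After: A=2 B=0 C=0 D=0 ZF=0 PC=6
Step 7: PC=6 exec 'JNZ 2'. After: A=2 B=0 C=0 D=0 ZF=0 PC=2
Step 8: PC=2 exec 'MOV C, D'. After: A=2 B=0 C=0 D=0 ZF=0 PC=3
Step 9: PC=3 exec 'MOV B, B'. After: A=2 B=0 C=0 D=0 ZF=0 PC=4
Step 10: PC=4 exec 'MUL D, 4'. After: A=2 B=0 C=0 D=0 ZF=1 PC=5
Step 11: PC=5 exec 'SUB A, 1'. After: A=1 B=0 C=0 D=0 ZF=0 PC=6
Step 12: PC=6 exec 'JNZ 2'. After: A=1 B=0 C=0 D=0 ZF=0 PC=2
Step 13: PC=2 exec 'MOV C, D'. After: A=1 B=0 C=0 D=0 ZF=0 PC=3
Step 14: PC=3 exec 'MOV B, B'. After: A=1 B=0 C=0 D=0 ZF=0 PC=4
Step 15: PC=4 exec 'MUL D, 4'. After: A=1 B=0 C=0 D=0 ZF=1 PC=5
Step 16: PC=5 exec 'SUB A, 1'. After: A=0 B=0 C=0 D=0 ZF=1 PC=6
Step 17: PC=6 exec 'JNZ 2'. After: A=0 B=0 C=0 D=0 ZF=1 PC=7
Step 18: PC=7 exec 'MOV D, 4'. After: A=0 B=0 C=0 D=4 ZF=1 PC=8
Step 19: PC=8 exec 'HALT'. After: A=0 B=0 C=0 D=4 ZF=1 PC=8 HALTED
Total instructions executed: 19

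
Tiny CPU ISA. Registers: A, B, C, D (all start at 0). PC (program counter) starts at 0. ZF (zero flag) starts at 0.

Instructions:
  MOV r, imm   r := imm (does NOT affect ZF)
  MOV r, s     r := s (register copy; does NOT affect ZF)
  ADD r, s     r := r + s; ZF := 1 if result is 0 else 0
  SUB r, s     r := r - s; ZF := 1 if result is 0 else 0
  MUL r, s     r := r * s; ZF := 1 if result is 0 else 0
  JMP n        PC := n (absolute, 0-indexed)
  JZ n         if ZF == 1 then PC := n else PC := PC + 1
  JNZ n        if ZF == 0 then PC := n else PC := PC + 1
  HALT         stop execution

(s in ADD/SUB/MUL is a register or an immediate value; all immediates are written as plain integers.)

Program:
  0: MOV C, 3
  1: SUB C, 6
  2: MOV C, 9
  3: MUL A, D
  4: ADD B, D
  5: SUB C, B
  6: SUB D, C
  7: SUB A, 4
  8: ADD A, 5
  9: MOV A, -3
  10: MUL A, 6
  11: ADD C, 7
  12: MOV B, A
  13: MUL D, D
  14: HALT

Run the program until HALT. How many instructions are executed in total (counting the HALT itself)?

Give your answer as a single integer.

Answer: 15

Derivation:
Step 1: PC=0 exec 'MOV C, 3'. After: A=0 B=0 C=3 D=0 ZF=0 PC=1
Step 2: PC=1 exec 'SUB C, 6'. After: A=0 B=0 C=-3 D=0 ZF=0 PC=2
Step 3: PC=2 exec 'MOV C, 9'. After: A=0 B=0 C=9 D=0 ZF=0 PC=3
Step 4: PC=3 exec 'MUL A, D'. After: A=0 B=0 C=9 D=0 ZF=1 PC=4
Step 5: PC=4 exec 'ADD B, D'. After: A=0 B=0 C=9 D=0 ZF=1 PC=5
Step 6: PC=5 exec 'SUB C, B'. After: A=0 B=0 C=9 D=0 ZF=0 PC=6
Step 7: PC=6 exec 'SUB D, C'. After: A=0 B=0 C=9 D=-9 ZF=0 PC=7
Step 8: PC=7 exec 'SUB A, 4'. After: A=-4 B=0 C=9 D=-9 ZF=0 PC=8
Step 9: PC=8 exec 'ADD A, 5'. After: A=1 B=0 C=9 D=-9 ZF=0 PC=9
Step 10: PC=9 exec 'MOV A, -3'. After: A=-3 B=0 C=9 D=-9 ZF=0 PC=10
Step 11: PC=10 exec 'MUL A, 6'. After: A=-18 B=0 C=9 D=-9 ZF=0 PC=11
Step 12: PC=11 exec 'ADD C, 7'. After: A=-18 B=0 C=16 D=-9 ZF=0 PC=12
Step 13: PC=12 exec 'MOV B, A'. After: A=-18 B=-18 C=16 D=-9 ZF=0 PC=13
Step 14: PC=13 exec 'MUL D, D'. After: A=-18 B=-18 C=16 D=81 ZF=0 PC=14
Step 15: PC=14 exec 'HALT'. After: A=-18 B=-18 C=16 D=81 ZF=0 PC=14 HALTED
Total instructions executed: 15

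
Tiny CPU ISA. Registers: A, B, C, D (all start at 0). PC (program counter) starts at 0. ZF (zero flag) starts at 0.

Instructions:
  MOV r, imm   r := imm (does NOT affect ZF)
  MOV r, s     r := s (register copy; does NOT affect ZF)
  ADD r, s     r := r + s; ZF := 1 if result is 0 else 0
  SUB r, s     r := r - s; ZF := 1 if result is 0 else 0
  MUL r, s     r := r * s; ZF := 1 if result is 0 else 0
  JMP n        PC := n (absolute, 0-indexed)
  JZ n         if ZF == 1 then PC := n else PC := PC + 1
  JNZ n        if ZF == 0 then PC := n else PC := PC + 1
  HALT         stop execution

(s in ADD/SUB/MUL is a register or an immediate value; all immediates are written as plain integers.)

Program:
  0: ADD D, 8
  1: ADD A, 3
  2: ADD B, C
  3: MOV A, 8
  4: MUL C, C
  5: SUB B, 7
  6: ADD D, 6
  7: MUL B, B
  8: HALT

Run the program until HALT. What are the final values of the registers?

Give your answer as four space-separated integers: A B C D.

Answer: 8 49 0 14

Derivation:
Step 1: PC=0 exec 'ADD D, 8'. After: A=0 B=0 C=0 D=8 ZF=0 PC=1
Step 2: PC=1 exec 'ADD A, 3'. After: A=3 B=0 C=0 D=8 ZF=0 PC=2
Step 3: PC=2 exec 'ADD B, C'. After: A=3 B=0 C=0 D=8 ZF=1 PC=3
Step 4: PC=3 exec 'MOV A, 8'. After: A=8 B=0 C=0 D=8 ZF=1 PC=4
Step 5: PC=4 exec 'MUL C, C'. After: A=8 B=0 C=0 D=8 ZF=1 PC=5
Step 6: PC=5 exec 'SUB B, 7'. After: A=8 B=-7 C=0 D=8 ZF=0 PC=6
Step 7: PC=6 exec 'ADD D, 6'. After: A=8 B=-7 C=0 D=14 ZF=0 PC=7
Step 8: PC=7 exec 'MUL B, B'. After: A=8 B=49 C=0 D=14 ZF=0 PC=8
Step 9: PC=8 exec 'HALT'. After: A=8 B=49 C=0 D=14 ZF=0 PC=8 HALTED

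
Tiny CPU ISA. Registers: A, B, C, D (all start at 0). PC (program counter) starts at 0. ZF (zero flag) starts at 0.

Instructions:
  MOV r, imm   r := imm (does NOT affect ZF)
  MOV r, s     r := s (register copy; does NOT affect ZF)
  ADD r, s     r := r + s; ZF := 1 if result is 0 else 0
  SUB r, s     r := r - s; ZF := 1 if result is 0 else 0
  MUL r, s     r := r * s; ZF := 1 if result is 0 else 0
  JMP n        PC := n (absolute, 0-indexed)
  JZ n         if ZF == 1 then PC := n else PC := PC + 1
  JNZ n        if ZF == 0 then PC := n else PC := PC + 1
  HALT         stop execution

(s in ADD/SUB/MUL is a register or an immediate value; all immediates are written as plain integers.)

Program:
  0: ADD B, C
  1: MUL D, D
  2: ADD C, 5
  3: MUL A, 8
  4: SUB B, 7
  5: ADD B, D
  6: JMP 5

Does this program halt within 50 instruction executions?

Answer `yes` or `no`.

Step 1: PC=0 exec 'ADD B, C'. After: A=0 B=0 C=0 D=0 ZF=1 PC=1
Step 2: PC=1 exec 'MUL D, D'. After: A=0 B=0 C=0 D=0 ZF=1 PC=2
Step 3: PC=2 exec 'ADD C, 5'. After: A=0 B=0 C=5 D=0 ZF=0 PC=3
Step 4: PC=3 exec 'MUL A, 8'. After: A=0 B=0 C=5 D=0 ZF=1 PC=4
Step 5: PC=4 exec 'SUB B, 7'. After: A=0 B=-7 C=5 D=0 ZF=0 PC=5
Step 6: PC=5 exec 'ADD B, D'. After: A=0 B=-7 C=5 D=0 ZF=0 PC=6
Step 7: PC=6 exec 'JMP 5'. After: A=0 B=-7 C=5 D=0 ZF=0 PC=5
State after step 7 equals state after step 5: the program is in a cycle of length 2 and will never halt.

Answer: no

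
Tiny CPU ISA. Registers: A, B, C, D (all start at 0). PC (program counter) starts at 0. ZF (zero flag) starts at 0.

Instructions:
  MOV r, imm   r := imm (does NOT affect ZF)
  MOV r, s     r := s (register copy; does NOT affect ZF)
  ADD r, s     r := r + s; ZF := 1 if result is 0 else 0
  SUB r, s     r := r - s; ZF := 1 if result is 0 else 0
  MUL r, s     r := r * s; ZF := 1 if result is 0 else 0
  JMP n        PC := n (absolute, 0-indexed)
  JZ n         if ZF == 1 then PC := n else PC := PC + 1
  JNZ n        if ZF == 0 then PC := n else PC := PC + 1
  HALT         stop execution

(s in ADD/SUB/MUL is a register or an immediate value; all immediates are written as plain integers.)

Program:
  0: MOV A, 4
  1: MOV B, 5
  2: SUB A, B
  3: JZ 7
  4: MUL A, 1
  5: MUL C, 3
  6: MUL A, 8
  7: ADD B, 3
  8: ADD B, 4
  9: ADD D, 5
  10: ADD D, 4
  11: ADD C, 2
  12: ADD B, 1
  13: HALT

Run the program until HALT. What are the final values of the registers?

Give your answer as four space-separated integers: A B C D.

Step 1: PC=0 exec 'MOV A, 4'. After: A=4 B=0 C=0 D=0 ZF=0 PC=1
Step 2: PC=1 exec 'MOV B, 5'. After: A=4 B=5 C=0 D=0 ZF=0 PC=2
Step 3: PC=2 exec 'SUB A, B'. After: A=-1 B=5 C=0 D=0 ZF=0 PC=3
Step 4: PC=3 exec 'JZ 7'. After: A=-1 B=5 C=0 D=0 ZF=0 PC=4
Step 5: PC=4 exec 'MUL A, 1'. After: A=-1 B=5 C=0 D=0 ZF=0 PC=5
Step 6: PC=5 exec 'MUL C, 3'. After: A=-1 B=5 C=0 D=0 ZF=1 PC=6
Step 7: PC=6 exec 'MUL A, 8'. After: A=-8 B=5 C=0 D=0 ZF=0 PC=7
Step 8: PC=7 exec 'ADD B, 3'. After: A=-8 B=8 C=0 D=0 ZF=0 PC=8
Step 9: PC=8 exec 'ADD B, 4'. After: A=-8 B=12 C=0 D=0 ZF=0 PC=9
Step 10: PC=9 exec 'ADD D, 5'. After: A=-8 B=12 C=0 D=5 ZF=0 PC=10
Step 11: PC=10 exec 'ADD D, 4'. After: A=-8 B=12 C=0 D=9 ZF=0 PC=11
Step 12: PC=11 exec 'ADD C, 2'. After: A=-8 B=12 C=2 D=9 ZF=0 PC=12
Step 13: PC=12 exec 'ADD B, 1'. After: A=-8 B=13 C=2 D=9 ZF=0 PC=13
Step 14: PC=13 exec 'HALT'. After: A=-8 B=13 C=2 D=9 ZF=0 PC=13 HALTED

Answer: -8 13 2 9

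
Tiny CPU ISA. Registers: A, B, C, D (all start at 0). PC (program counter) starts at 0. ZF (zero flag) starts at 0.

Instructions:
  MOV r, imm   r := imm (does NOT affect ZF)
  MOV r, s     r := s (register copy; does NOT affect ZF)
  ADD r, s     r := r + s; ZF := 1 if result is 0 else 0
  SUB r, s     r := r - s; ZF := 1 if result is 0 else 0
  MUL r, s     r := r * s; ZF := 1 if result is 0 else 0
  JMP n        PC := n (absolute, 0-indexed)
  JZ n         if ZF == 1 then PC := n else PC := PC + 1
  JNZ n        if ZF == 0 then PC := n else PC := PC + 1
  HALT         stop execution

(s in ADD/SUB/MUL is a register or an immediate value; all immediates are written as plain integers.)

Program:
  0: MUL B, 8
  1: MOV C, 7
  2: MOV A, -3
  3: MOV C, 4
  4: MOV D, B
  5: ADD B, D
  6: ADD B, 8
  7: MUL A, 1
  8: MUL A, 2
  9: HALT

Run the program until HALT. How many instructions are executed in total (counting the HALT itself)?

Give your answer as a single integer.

Step 1: PC=0 exec 'MUL B, 8'. After: A=0 B=0 C=0 D=0 ZF=1 PC=1
Step 2: PC=1 exec 'MOV C, 7'. After: A=0 B=0 C=7 D=0 ZF=1 PC=2
Step 3: PC=2 exec 'MOV A, -3'. After: A=-3 B=0 C=7 D=0 ZF=1 PC=3
Step 4: PC=3 exec 'MOV C, 4'. After: A=-3 B=0 C=4 D=0 ZF=1 PC=4
Step 5: PC=4 exec 'MOV D, B'. After: A=-3 B=0 C=4 D=0 ZF=1 PC=5
Step 6: PC=5 exec 'ADD B, D'. After: A=-3 B=0 C=4 D=0 ZF=1 PC=6
Step 7: PC=6 exec 'ADD B, 8'. After: A=-3 B=8 C=4 D=0 ZF=0 PC=7
Step 8: PC=7 exec 'MUL A, 1'. After: A=-3 B=8 C=4 D=0 ZF=0 PC=8
Step 9: PC=8 exec 'MUL A, 2'. After: A=-6 B=8 C=4 D=0 ZF=0 PC=9
Step 10: PC=9 exec 'HALT'. After: A=-6 B=8 C=4 D=0 ZF=0 PC=9 HALTED
Total instructions executed: 10

Answer: 10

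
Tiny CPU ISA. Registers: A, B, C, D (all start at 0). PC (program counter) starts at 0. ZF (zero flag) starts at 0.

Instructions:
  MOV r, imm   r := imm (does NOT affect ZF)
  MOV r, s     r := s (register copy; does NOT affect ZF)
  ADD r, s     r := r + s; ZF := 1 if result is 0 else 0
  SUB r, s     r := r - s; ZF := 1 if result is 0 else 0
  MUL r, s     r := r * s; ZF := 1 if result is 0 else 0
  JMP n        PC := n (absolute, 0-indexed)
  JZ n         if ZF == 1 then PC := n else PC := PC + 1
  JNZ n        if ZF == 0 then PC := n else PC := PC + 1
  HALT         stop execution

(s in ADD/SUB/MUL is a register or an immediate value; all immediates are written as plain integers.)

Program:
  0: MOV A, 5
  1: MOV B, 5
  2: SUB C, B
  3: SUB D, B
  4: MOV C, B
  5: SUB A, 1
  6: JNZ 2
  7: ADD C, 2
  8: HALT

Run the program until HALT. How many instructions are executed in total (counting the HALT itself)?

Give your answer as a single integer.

Answer: 29

Derivation:
Step 1: PC=0 exec 'MOV A, 5'. After: A=5 B=0 C=0 D=0 ZF=0 PC=1
Step 2: PC=1 exec 'MOV B, 5'. After: A=5 B=5 C=0 D=0 ZF=0 PC=2
Step 3: PC=2 exec 'SUB C, B'. After: A=5 B=5 C=-5 D=0 ZF=0 PC=3
Step 4: PC=3 exec 'SUB D, B'. After: A=5 B=5 C=-5 D=-5 ZF=0 PC=4
Step 5: PC=4 exec 'MOV C, B'. After: A=5 B=5 C=5 D=-5 ZF=0 PC=5
Step 6: PC=5 exec 'SUB A, 1'. After: A=4 B=5 C=5 D=-5 ZF=0 PC=6
Step 7: PC=6 exec 'JNZ 2'. After: A=4 B=5 C=5 D=-5 ZF=0 PC=2
Step 8: PC=2 exec 'SUB C, B'. After: A=4 B=5 C=0 D=-5 ZF=1 PC=3
Step 9: PC=3 exec 'SUB D, B'. After: A=4 B=5 C=0 D=-10 ZF=0 PC=4
Step 10: PC=4 exec 'MOV C, B'. After: A=4 B=5 C=5 D=-10 ZF=0 PC=5
Step 11: PC=5 exec 'SUB A, 1'. After: A=3 B=5 C=5 D=-10 ZF=0 PC=6
Step 12: PC=6 exec 'JNZ 2'. After: A=3 B=5 C=5 D=-10 ZF=0 PC=2
Step 13: PC=2 exec 'SUB C, B'. After: A=3 B=5 C=0 D=-10 ZF=1 PC=3
Step 14: PC=3 exec 'SUB D, B'. After: A=3 B=5 C=0 D=-15 ZF=0 PC=4
Step 15: PC=4 exec 'MOV C, B'. After: A=3 B=5 C=5 D=-15 ZF=0 PC=5
Step 16: PC=5 exec 'SUB A, 1'. After: A=2 B=5 C=5 D=-15 ZF=0 PC=6
Step 17: PC=6 exec 'JNZ 2'. After: A=2 B=5 C=5 D=-15 ZF=0 PC=2
Step 18: PC=2 exec 'SUB C, B'. After: A=2 B=5 C=0 D=-15 ZF=1 PC=3
Step 19: PC=3 exec 'SUB D, B'. After: A=2 B=5 C=0 D=-20 ZF=0 PC=4
Step 20: PC=4 exec 'MOV C, B'. After: A=2 B=5 C=5 D=-20 ZF=0 PC=5
Step 21: PC=5 exec 'SUB A, 1'. After: A=1 B=5 C=5 D=-20 ZF=0 PC=6
Step 22: PC=6 exec 'JNZ 2'. After: A=1 B=5 C=5 D=-20 ZF=0 PC=2
Step 23: PC=2 exec 'SUB C, B'. After: A=1 B=5 C=0 D=-20 ZF=1 PC=3
Step 24: PC=3 exec 'SUB D, B'. After: A=1 B=5 C=0 D=-25 ZF=0 PC=4
Step 25: PC=4 exec 'MOV C, B'. After: A=1 B=5 C=5 D=-25 ZF=0 PC=5
Step 26: PC=5 exec 'SUB A, 1'. After: A=0 B=5 C=5 D=-25 ZF=1 PC=6
Step 27: PC=6 exec 'JNZ 2'. After: A=0 B=5 C=5 D=-25 ZF=1 PC=7
Step 28: PC=7 exec 'ADD C, 2'. After: A=0 B=5 C=7 D=-25 ZF=0 PC=8
Step 29: PC=8 exec 'HALT'. After: A=0 B=5 C=7 D=-25 ZF=0 PC=8 HALTED
Total instructions executed: 29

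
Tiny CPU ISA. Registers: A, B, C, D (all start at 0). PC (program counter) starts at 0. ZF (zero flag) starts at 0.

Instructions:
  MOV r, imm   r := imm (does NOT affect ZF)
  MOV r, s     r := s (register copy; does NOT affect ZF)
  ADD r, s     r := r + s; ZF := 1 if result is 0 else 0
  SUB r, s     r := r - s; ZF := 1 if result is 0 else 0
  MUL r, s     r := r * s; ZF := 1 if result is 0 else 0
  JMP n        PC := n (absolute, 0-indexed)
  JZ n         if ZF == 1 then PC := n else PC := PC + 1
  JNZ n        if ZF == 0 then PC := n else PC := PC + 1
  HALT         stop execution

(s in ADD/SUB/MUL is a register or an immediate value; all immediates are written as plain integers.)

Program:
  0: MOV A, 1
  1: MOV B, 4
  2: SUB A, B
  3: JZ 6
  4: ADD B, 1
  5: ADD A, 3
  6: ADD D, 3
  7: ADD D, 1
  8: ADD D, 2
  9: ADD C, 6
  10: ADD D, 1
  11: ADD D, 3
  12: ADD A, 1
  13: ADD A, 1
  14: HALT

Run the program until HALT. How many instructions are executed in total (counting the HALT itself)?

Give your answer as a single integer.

Step 1: PC=0 exec 'MOV A, 1'. After: A=1 B=0 C=0 D=0 ZF=0 PC=1
Step 2: PC=1 exec 'MOV B, 4'. After: A=1 B=4 C=0 D=0 ZF=0 PC=2
Step 3: PC=2 exec 'SUB A, B'. After: A=-3 B=4 C=0 D=0 ZF=0 PC=3
Step 4: PC=3 exec 'JZ 6'. After: A=-3 B=4 C=0 D=0 ZF=0 PC=4
Step 5: PC=4 exec 'ADD B, 1'. After: A=-3 B=5 C=0 D=0 ZF=0 PC=5
Step 6: PC=5 exec 'ADD A, 3'. After: A=0 B=5 C=0 D=0 ZF=1 PC=6
Step 7: PC=6 exec 'ADD D, 3'. After: A=0 B=5 C=0 D=3 ZF=0 PC=7
Step 8: PC=7 exec 'ADD D, 1'. After: A=0 B=5 C=0 D=4 ZF=0 PC=8
Step 9: PC=8 exec 'ADD D, 2'. After: A=0 B=5 C=0 D=6 ZF=0 PC=9
Step 10: PC=9 exec 'ADD C, 6'. After: A=0 B=5 C=6 D=6 ZF=0 PC=10
Step 11: PC=10 exec 'ADD D, 1'. After: A=0 B=5 C=6 D=7 ZF=0 PC=11
Step 12: PC=11 exec 'ADD D, 3'. After: A=0 B=5 C=6 D=10 ZF=0 PC=12
Step 13: PC=12 exec 'ADD A, 1'. After: A=1 B=5 C=6 D=10 ZF=0 PC=13
Step 14: PC=13 exec 'ADD A, 1'. After: A=2 B=5 C=6 D=10 ZF=0 PC=14
Step 15: PC=14 exec 'HALT'. After: A=2 B=5 C=6 D=10 ZF=0 PC=14 HALTED
Total instructions executed: 15

Answer: 15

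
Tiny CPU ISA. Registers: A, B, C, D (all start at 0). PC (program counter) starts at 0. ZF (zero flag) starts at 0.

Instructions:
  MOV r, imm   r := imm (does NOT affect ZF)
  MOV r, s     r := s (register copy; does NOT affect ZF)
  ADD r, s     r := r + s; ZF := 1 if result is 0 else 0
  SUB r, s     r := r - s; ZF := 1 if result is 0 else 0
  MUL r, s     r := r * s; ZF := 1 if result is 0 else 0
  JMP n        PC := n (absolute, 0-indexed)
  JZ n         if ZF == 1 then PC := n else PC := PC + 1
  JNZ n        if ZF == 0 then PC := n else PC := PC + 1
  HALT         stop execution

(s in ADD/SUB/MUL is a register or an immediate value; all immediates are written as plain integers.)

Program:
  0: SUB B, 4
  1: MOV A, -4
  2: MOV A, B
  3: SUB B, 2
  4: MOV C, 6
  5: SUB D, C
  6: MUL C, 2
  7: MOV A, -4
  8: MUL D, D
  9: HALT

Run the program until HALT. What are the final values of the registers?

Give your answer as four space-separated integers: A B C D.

Step 1: PC=0 exec 'SUB B, 4'. After: A=0 B=-4 C=0 D=0 ZF=0 PC=1
Step 2: PC=1 exec 'MOV A, -4'. After: A=-4 B=-4 C=0 D=0 ZF=0 PC=2
Step 3: PC=2 exec 'MOV A, B'. After: A=-4 B=-4 C=0 D=0 ZF=0 PC=3
Step 4: PC=3 exec 'SUB B, 2'. After: A=-4 B=-6 C=0 D=0 ZF=0 PC=4
Step 5: PC=4 exec 'MOV C, 6'. After: A=-4 B=-6 C=6 D=0 ZF=0 PC=5
Step 6: PC=5 exec 'SUB D, C'. After: A=-4 B=-6 C=6 D=-6 ZF=0 PC=6
Step 7: PC=6 exec 'MUL C, 2'. After: A=-4 B=-6 C=12 D=-6 ZF=0 PC=7
Step 8: PC=7 exec 'MOV A, -4'. After: A=-4 B=-6 C=12 D=-6 ZF=0 PC=8
Step 9: PC=8 exec 'MUL D, D'. After: A=-4 B=-6 C=12 D=36 ZF=0 PC=9
Step 10: PC=9 exec 'HALT'. After: A=-4 B=-6 C=12 D=36 ZF=0 PC=9 HALTED

Answer: -4 -6 12 36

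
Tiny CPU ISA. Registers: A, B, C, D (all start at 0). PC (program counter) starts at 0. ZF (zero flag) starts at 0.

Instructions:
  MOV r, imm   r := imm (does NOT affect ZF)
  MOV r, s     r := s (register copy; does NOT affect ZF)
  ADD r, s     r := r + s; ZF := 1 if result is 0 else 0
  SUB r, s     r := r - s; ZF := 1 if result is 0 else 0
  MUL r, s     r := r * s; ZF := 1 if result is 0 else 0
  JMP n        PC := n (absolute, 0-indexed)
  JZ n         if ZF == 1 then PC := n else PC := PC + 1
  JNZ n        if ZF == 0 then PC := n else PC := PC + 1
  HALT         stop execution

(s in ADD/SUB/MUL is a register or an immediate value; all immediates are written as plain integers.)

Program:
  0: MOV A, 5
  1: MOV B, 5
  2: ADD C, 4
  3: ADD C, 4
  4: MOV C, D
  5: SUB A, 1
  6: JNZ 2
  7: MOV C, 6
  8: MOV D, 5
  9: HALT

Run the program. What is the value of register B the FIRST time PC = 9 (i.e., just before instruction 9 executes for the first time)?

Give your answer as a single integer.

Step 1: PC=0 exec 'MOV A, 5'. After: A=5 B=0 C=0 D=0 ZF=0 PC=1
Step 2: PC=1 exec 'MOV B, 5'. After: A=5 B=5 C=0 D=0 ZF=0 PC=2
Step 3: PC=2 exec 'ADD C, 4'. After: A=5 B=5 C=4 D=0 ZF=0 PC=3
Step 4: PC=3 exec 'ADD C, 4'. After: A=5 B=5 C=8 D=0 ZF=0 PC=4
Step 5: PC=4 exec 'MOV C, D'. After: A=5 B=5 C=0 D=0 ZF=0 PC=5
Step 6: PC=5 exec 'SUB A, 1'. After: A=4 B=5 C=0 D=0 ZF=0 PC=6
Step 7: PC=6 exec 'JNZ 2'. After: A=4 B=5 C=0 D=0 ZF=0 PC=2
Step 8: PC=2 exec 'ADD C, 4'. After: A=4 B=5 C=4 D=0 ZF=0 PC=3
Step 9: PC=3 exec 'ADD C, 4'. After: A=4 B=5 C=8 D=0 ZF=0 PC=4
Step 10: PC=4 exec 'MOV C, D'. After: A=4 B=5 C=0 D=0 ZF=0 PC=5
Step 11: PC=5 exec 'SUB A, 1'. After: A=3 B=5 C=0 D=0 ZF=0 PC=6
Step 12: PC=6 exec 'JNZ 2'. After: A=3 B=5 C=0 D=0 ZF=0 PC=2
Step 13: PC=2 exec 'ADD C, 4'. After: A=3 B=5 C=4 D=0 ZF=0 PC=3
Step 14: PC=3 exec 'ADD C, 4'. After: A=3 B=5 C=8 D=0 ZF=0 PC=4
Step 15: PC=4 exec 'MOV C, D'. After: A=3 B=5 C=0 D=0 ZF=0 PC=5
Step 16: PC=5 exec 'SUB A, 1'. After: A=2 B=5 C=0 D=0 ZF=0 PC=6
Step 17: PC=6 exec 'JNZ 2'. After: A=2 B=5 C=0 D=0 ZF=0 PC=2
Step 18: PC=2 exec 'ADD C, 4'. After: A=2 B=5 C=4 D=0 ZF=0 PC=3
Step 19: PC=3 exec 'ADD C, 4'. After: A=2 B=5 C=8 D=0 ZF=0 PC=4
Step 20: PC=4 exec 'MOV C, D'. After: A=2 B=5 C=0 D=0 ZF=0 PC=5
Step 21: PC=5 exec 'SUB A, 1'. After: A=1 B=5 C=0 D=0 ZF=0 PC=6
Step 22: PC=6 exec 'JNZ 2'. After: A=1 B=5 C=0 D=0 ZF=0 PC=2
Step 23: PC=2 exec 'ADD C, 4'. After: A=1 B=5 C=4 D=0 ZF=0 PC=3
Step 24: PC=3 exec 'ADD C, 4'. After: A=1 B=5 C=8 D=0 ZF=0 PC=4
Step 25: PC=4 exec 'MOV C, D'. After: A=1 B=5 C=0 D=0 ZF=0 PC=5
Step 26: PC=5 exec 'SUB A, 1'. After: A=0 B=5 C=0 D=0 ZF=1 PC=6
Step 27: PC=6 exec 'JNZ 2'. After: A=0 B=5 C=0 D=0 ZF=1 PC=7
Step 28: PC=7 exec 'MOV C, 6'. After: A=0 B=5 C=6 D=0 ZF=1 PC=8
Step 29: PC=8 exec 'MOV D, 5'. After: A=0 B=5 C=6 D=5 ZF=1 PC=9
First time PC=9: B=5

5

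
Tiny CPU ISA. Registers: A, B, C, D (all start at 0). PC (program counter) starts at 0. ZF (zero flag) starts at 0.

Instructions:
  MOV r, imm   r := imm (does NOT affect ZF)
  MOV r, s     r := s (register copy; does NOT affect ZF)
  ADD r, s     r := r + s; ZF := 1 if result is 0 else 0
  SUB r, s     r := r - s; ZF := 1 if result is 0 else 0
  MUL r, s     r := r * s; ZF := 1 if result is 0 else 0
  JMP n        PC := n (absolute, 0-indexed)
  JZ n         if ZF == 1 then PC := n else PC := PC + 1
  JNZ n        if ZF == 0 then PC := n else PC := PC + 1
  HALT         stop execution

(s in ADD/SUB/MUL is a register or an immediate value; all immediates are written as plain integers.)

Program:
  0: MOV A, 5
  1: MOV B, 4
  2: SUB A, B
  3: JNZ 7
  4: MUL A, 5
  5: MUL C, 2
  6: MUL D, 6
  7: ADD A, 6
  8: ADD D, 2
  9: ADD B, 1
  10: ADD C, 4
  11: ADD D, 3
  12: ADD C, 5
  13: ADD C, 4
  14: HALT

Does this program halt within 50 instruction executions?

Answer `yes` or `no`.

Step 1: PC=0 exec 'MOV A, 5'. After: A=5 B=0 C=0 D=0 ZF=0 PC=1
Step 2: PC=1 exec 'MOV B, 4'. After: A=5 B=4 C=0 D=0 ZF=0 PC=2
Step 3: PC=2 exec 'SUB A, B'. After: A=1 B=4 C=0 D=0 ZF=0 PC=3
Step 4: PC=3 exec 'JNZ 7'. After: A=1 B=4 C=0 D=0 ZF=0 PC=7
Step 5: PC=7 exec 'ADD A, 6'. After: A=7 B=4 C=0 D=0 ZF=0 PC=8
Step 6: PC=8 exec 'ADD D, 2'. After: A=7 B=4 C=0 D=2 ZF=0 PC=9
Step 7: PC=9 exec 'ADD B, 1'. After: A=7 B=5 C=0 D=2 ZF=0 PC=10
Step 8: PC=10 exec 'ADD C, 4'. After: A=7 B=5 C=4 D=2 ZF=0 PC=11
Step 9: PC=11 exec 'ADD D, 3'. After: A=7 B=5 C=4 D=5 ZF=0 PC=12
Step 10: PC=12 exec 'ADD C, 5'. After: A=7 B=5 C=9 D=5 ZF=0 PC=13
Step 11: PC=13 exec 'ADD C, 4'. After: A=7 B=5 C=13 D=5 ZF=0 PC=14
Step 12: PC=14 exec 'HALT'. After: A=7 B=5 C=13 D=5 ZF=0 PC=14 HALTED

Answer: yes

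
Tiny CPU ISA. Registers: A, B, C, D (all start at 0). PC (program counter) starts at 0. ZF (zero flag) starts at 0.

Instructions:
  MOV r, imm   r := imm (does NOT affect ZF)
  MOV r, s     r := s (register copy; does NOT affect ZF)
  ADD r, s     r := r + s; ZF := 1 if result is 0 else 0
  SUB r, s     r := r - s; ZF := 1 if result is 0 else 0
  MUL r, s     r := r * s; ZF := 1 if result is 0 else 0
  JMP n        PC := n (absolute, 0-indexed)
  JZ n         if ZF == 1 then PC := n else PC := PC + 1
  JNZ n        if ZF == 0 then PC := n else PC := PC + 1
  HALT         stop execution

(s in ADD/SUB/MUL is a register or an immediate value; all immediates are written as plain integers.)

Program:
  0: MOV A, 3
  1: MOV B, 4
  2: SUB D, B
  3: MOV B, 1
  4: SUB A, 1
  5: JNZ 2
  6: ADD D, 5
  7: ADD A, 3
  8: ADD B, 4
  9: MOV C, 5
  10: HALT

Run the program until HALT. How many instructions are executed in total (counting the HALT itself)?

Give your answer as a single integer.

Step 1: PC=0 exec 'MOV A, 3'. After: A=3 B=0 C=0 D=0 ZF=0 PC=1
Step 2: PC=1 exec 'MOV B, 4'. After: A=3 B=4 C=0 D=0 ZF=0 PC=2
Step 3: PC=2 exec 'SUB D, B'. After: A=3 B=4 C=0 D=-4 ZF=0 PC=3
Step 4: PC=3 exec 'MOV B, 1'. After: A=3 B=1 C=0 D=-4 ZF=0 PC=4
Step 5: PC=4 exec 'SUB A, 1'. After: A=2 B=1 C=0 D=-4 ZF=0 PC=5
Step 6: PC=5 exec 'JNZ 2'. After: A=2 B=1 C=0 D=-4 ZF=0 PC=2
Step 7: PC=2 exec 'SUB D, B'. After: A=2 B=1 C=0 D=-5 ZF=0 PC=3
Step 8: PC=3 exec 'MOV B, 1'. After: A=2 B=1 C=0 D=-5 ZF=0 PC=4
Step 9: PC=4 exec 'SUB A, 1'. After: A=1 B=1 C=0 D=-5 ZF=0 PC=5
Step 10: PC=5 exec 'JNZ 2'. After: A=1 B=1 C=0 D=-5 ZF=0 PC=2
Step 11: PC=2 exec 'SUB D, B'. After: A=1 B=1 C=0 D=-6 ZF=0 PC=3
Step 12: PC=3 exec 'MOV B, 1'. After: A=1 B=1 C=0 D=-6 ZF=0 PC=4
Step 13: PC=4 exec 'SUB A, 1'. After: A=0 B=1 C=0 D=-6 ZF=1 PC=5
Step 14: PC=5 exec 'JNZ 2'. After: A=0 B=1 C=0 D=-6 ZF=1 PC=6
Step 15: PC=6 exec 'ADD D, 5'. After: A=0 B=1 C=0 D=-1 ZF=0 PC=7
Step 16: PC=7 exec 'ADD A, 3'. After: A=3 B=1 C=0 D=-1 ZF=0 PC=8
Step 17: PC=8 exec 'ADD B, 4'. After: A=3 B=5 C=0 D=-1 ZF=0 PC=9
Step 18: PC=9 exec 'MOV C, 5'. After: A=3 B=5 C=5 D=-1 ZF=0 PC=10
Step 19: PC=10 exec 'HALT'. After: A=3 B=5 C=5 D=-1 ZF=0 PC=10 HALTED
Total instructions executed: 19

Answer: 19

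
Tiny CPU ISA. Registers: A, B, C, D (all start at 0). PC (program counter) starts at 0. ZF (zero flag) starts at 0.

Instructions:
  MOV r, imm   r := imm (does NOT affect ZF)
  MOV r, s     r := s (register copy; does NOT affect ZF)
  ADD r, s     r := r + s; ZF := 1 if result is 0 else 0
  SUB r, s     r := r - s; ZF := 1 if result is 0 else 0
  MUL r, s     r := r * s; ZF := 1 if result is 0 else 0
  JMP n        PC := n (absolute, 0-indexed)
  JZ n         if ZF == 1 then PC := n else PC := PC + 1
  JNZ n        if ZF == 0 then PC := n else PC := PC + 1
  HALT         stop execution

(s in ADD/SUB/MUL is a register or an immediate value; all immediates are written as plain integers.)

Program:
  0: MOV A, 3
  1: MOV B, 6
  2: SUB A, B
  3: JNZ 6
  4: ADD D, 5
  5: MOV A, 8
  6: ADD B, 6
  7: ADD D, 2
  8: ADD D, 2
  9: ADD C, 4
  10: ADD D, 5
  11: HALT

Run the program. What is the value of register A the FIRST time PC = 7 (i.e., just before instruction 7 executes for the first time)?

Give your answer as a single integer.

Step 1: PC=0 exec 'MOV A, 3'. After: A=3 B=0 C=0 D=0 ZF=0 PC=1
Step 2: PC=1 exec 'MOV B, 6'. After: A=3 B=6 C=0 D=0 ZF=0 PC=2
Step 3: PC=2 exec 'SUB A, B'. After: A=-3 B=6 C=0 D=0 ZF=0 PC=3
Step 4: PC=3 exec 'JNZ 6'. After: A=-3 B=6 C=0 D=0 ZF=0 PC=6
Step 5: PC=6 exec 'ADD B, 6'. After: A=-3 B=12 C=0 D=0 ZF=0 PC=7
First time PC=7: A=-3

-3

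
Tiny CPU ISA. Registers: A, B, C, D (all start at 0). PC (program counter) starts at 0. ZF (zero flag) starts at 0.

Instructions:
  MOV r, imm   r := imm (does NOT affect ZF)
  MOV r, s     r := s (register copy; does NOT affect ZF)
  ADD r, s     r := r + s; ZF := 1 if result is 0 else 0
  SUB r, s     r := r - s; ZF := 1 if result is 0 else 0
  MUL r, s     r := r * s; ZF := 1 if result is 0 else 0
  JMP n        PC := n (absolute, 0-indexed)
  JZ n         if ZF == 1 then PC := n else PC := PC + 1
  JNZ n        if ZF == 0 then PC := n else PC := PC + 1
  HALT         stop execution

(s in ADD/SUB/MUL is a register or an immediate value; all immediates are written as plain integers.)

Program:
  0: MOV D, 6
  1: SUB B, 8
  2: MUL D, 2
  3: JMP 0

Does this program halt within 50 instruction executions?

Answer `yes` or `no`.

Step 1: PC=0 exec 'MOV D, 6'. After: A=0 B=0 C=0 D=6 ZF=0 PC=1
Step 2: PC=1 exec 'SUB B, 8'. After: A=0 B=-8 C=0 D=6 ZF=0 PC=2
Step 3: PC=2 exec 'MUL D, 2'. After: A=0 B=-8 C=0 D=12 ZF=0 PC=3
Step 4: PC=3 exec 'JMP 0'. After: A=0 B=-8 C=0 D=12 ZF=0 PC=0
Step 5: PC=0 exec 'MOV D, 6'. After: A=0 B=-8 C=0 D=6 ZF=0 PC=1
Step 6: PC=1 exec 'SUB B, 8'. After: A=0 B=-16 C=0 D=6 ZF=0 PC=2
Step 7: PC=2 exec 'MUL D, 2'. After: A=0 B=-16 C=0 D=12 ZF=0 PC=3
Step 8: PC=3 exec 'JMP 0'. After: A=0 B=-16 C=0 D=12 ZF=0 PC=0
Step 9: PC=0 exec 'MOV D, 6'. After: A=0 B=-16 C=0 D=6 ZF=0 PC=1
Step 10: PC=1 exec 'SUB B, 8'. After: A=0 B=-24 C=0 D=6 ZF=0 PC=2
Step 11: PC=2 exec 'MUL D, 2'. After: A=0 B=-24 C=0 D=12 ZF=0 PC=3
Step 12: PC=3 exec 'JMP 0'. After: A=0 B=-24 C=0 D=12 ZF=0 PC=0
Step 13: PC=0 exec 'MOV D, 6'. After: A=0 B=-24 C=0 D=6 ZF=0 PC=1
Step 14: PC=1 exec 'SUB B, 8'. After: A=0 B=-32 C=0 D=6 ZF=0 PC=2
Step 15: PC=2 exec 'MUL D, 2'. After: A=0 B=-32 C=0 D=12 ZF=0 PC=3
After 50 steps: not halted. PC revisits the same instructions with no path to HALT; will never halt.

Answer: no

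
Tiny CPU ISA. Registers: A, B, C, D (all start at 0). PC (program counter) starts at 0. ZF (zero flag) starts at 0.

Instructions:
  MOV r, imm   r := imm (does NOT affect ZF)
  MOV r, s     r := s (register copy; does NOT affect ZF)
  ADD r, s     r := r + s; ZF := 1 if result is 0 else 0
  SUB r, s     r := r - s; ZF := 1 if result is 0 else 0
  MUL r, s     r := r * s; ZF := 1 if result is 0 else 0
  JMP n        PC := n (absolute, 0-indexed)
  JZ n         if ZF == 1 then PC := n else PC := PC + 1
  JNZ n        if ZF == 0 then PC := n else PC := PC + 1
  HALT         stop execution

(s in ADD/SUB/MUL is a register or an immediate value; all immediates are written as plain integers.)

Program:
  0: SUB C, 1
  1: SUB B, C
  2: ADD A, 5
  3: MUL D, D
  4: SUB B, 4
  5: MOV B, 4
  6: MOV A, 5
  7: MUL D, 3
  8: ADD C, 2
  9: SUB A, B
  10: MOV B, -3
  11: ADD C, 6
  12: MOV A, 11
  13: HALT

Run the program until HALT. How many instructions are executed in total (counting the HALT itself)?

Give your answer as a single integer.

Answer: 14

Derivation:
Step 1: PC=0 exec 'SUB C, 1'. After: A=0 B=0 C=-1 D=0 ZF=0 PC=1
Step 2: PC=1 exec 'SUB B, C'. After: A=0 B=1 C=-1 D=0 ZF=0 PC=2
Step 3: PC=2 exec 'ADD A, 5'. After: A=5 B=1 C=-1 D=0 ZF=0 PC=3
Step 4: PC=3 exec 'MUL D, D'. After: A=5 B=1 C=-1 D=0 ZF=1 PC=4
Step 5: PC=4 exec 'SUB B, 4'. After: A=5 B=-3 C=-1 D=0 ZF=0 PC=5
Step 6: PC=5 exec 'MOV B, 4'. After: A=5 B=4 C=-1 D=0 ZF=0 PC=6
Step 7: PC=6 exec 'MOV A, 5'. After: A=5 B=4 C=-1 D=0 ZF=0 PC=7
Step 8: PC=7 exec 'MUL D, 3'. After: A=5 B=4 C=-1 D=0 ZF=1 PC=8
Step 9: PC=8 exec 'ADD C, 2'. After: A=5 B=4 C=1 D=0 ZF=0 PC=9
Step 10: PC=9 exec 'SUB A, B'. After: A=1 B=4 C=1 D=0 ZF=0 PC=10
Step 11: PC=10 exec 'MOV B, -3'. After: A=1 B=-3 C=1 D=0 ZF=0 PC=11
Step 12: PC=11 exec 'ADD C, 6'. After: A=1 B=-3 C=7 D=0 ZF=0 PC=12
Step 13: PC=12 exec 'MOV A, 11'. After: A=11 B=-3 C=7 D=0 ZF=0 PC=13
Step 14: PC=13 exec 'HALT'. After: A=11 B=-3 C=7 D=0 ZF=0 PC=13 HALTED
Total instructions executed: 14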